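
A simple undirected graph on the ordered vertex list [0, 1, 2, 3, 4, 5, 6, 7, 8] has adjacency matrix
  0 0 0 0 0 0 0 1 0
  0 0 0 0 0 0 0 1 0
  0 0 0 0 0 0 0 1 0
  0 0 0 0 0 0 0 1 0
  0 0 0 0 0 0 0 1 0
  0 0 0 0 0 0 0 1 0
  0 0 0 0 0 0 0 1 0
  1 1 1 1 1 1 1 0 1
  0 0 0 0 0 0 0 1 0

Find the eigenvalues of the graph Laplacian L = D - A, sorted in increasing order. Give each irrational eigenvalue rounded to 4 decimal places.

[0, 1, 1, 1, 1, 1, 1, 1, 9]

Each diagonal entry of L is the vertex degree and each off-diagonal entry is -1 where an edge is present, 0 otherwise; in the order [0, 1, 2, 3, 4, 5, 6, 7, 8] the diagonal is [1, 1, 1, 1, 1, 1, 1, 8, 1]. Diagonalising L (or applying a numerical eigensolver to the 9x9 matrix) gives the spectrum above. The single zero eigenvalue shows the graph is connected. The eigenvalues sum to 16, which equals trace(L) = 2|E|. There is one zero in the spectrum, matching the 1 component.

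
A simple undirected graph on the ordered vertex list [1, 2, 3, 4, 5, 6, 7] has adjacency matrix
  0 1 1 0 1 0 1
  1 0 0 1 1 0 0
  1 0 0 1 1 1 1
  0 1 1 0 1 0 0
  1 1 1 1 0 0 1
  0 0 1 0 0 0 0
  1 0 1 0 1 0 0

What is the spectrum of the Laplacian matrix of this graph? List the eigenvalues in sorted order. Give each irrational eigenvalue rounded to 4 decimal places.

[0, 0.9421, 2.4242, 3.5128, 4.8463, 5.9421, 6.3326]

Reading degrees in the order [1, 2, 3, 4, 5, 6, 7] gives [4, 3, 5, 3, 5, 1, 3]; set D = diag(4, 3, 5, 3, 5, 1, 3) and form L = D - A. Diagonalising L (or applying a numerical eigensolver to the 7x7 matrix) gives the spectrum above. The largest eigenvalue, 6.3326, is at most the vertex count 7. The eigenvalues sum to 24, which equals trace(L) = 2|E|.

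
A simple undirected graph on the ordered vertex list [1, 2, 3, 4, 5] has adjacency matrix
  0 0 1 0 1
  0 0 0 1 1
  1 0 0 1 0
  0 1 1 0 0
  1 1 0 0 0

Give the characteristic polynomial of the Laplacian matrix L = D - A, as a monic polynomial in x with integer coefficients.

Each diagonal entry of L is the vertex degree and each off-diagonal entry is -1 where an edge is present, 0 otherwise; in the order [1, 2, 3, 4, 5] the diagonal is [2, 2, 2, 2, 2]. Computing det(xI - L) by cofactor expansion (or equivalently via sum-over-permutations) gives x^5 - 10x^4 + 35x^3 - 50x^2 + 25x. The constant term is 0 because L is singular (the all-ones vector lies in its kernel). By the matrix-tree theorem the graph has (1/5) * product of the nonzero eigenvalues = 5 spanning trees. The eigenvalues sum to 10, which equals trace(L) = 2|E|.

x^5 - 10x^4 + 35x^3 - 50x^2 + 25x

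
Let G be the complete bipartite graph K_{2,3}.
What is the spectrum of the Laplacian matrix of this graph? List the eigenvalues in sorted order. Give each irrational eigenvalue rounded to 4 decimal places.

The graph has 5 vertices and degree multiset [3, 3, 2, 2, 2]; D is the diagonal matrix of degrees and L = D - A. L is symmetric positive semidefinite, so every eigenvalue is real and nonnegative. The single zero eigenvalue shows the graph is connected. The largest eigenvalue, 5, is at most the vertex count 5.

[0, 2, 2, 3, 5]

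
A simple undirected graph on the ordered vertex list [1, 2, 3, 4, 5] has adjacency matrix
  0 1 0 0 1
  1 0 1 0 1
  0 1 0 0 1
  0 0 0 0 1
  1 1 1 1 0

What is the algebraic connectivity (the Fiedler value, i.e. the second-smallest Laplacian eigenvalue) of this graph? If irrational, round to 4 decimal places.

1

With the vertex order [1, 2, 3, 4, 5], the degrees are [2, 3, 2, 1, 4], giving D = diag(2, 3, 2, 1, 4) and L = D - A. Computing the eigenvalues of L and sorting gives [0, 1, 2, 4, 5]. The Fiedler value lambda_2 = 1 is strictly positive, so the graph is connected. The eigenvalues sum to 12, which equals trace(L) = 2|E|.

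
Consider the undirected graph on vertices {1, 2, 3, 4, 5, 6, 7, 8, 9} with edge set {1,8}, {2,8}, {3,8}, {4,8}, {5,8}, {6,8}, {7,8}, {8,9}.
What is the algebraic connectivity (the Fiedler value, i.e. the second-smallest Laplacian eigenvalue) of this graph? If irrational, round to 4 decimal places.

1

Each diagonal entry of L is the vertex degree and each off-diagonal entry is -1 where an edge is present, 0 otherwise; in the order [1, 2, 3, 4, 5, 6, 7, 8, 9] the diagonal is [1, 1, 1, 1, 1, 1, 1, 8, 1]. The smallest Laplacian eigenvalue is always 0. The next one, lambda_2 = 1, measures how hard the graph is to disconnect: larger values mean better connectivity. There is one zero in the spectrum, matching the 1 component. By the matrix-tree theorem the graph has (1/9) * product of the nonzero eigenvalues = 1 spanning tree.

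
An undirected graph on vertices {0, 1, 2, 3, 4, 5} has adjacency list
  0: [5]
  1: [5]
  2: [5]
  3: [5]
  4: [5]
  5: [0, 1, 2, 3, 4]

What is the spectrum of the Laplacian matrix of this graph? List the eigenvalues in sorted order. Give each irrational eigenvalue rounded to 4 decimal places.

[0, 1, 1, 1, 1, 6]

Reading degrees in the order [0, 1, 2, 3, 4, 5] gives [1, 1, 1, 1, 1, 5]; set D = diag(1, 1, 1, 1, 1, 5) and form L = D - A. L is symmetric positive semidefinite, so every eigenvalue is real and nonnegative. The single zero eigenvalue shows the graph is connected. The largest eigenvalue, 6, is at most the vertex count 6. By the matrix-tree theorem the graph has (1/6) * product of the nonzero eigenvalues = 1 spanning tree.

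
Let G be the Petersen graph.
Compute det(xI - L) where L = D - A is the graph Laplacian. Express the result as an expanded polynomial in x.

The graph has 10 vertices and degree multiset [3, 3, 3, 3, 3, 3, 3, 3, 3, 3]; D is the diagonal matrix of degrees and L = D - A. L has integer entries, so p(x) = det(xI - L) has integer coefficients. Expanding the determinant yields x^10 - 30x^9 + 390x^8 - 2880x^7 + 13305x^6 - 39882x^5 + 77640x^4 - 94800x^3 + 66000x^2 - 20000x. The constant term is 0 because L is singular (the all-ones vector lies in its kernel). The eigenvalues sum to 30, which equals trace(L) = 2|E|. By the matrix-tree theorem the graph has (1/10) * product of the nonzero eigenvalues = 2000 spanning trees.

x^10 - 30x^9 + 390x^8 - 2880x^7 + 13305x^6 - 39882x^5 + 77640x^4 - 94800x^3 + 66000x^2 - 20000x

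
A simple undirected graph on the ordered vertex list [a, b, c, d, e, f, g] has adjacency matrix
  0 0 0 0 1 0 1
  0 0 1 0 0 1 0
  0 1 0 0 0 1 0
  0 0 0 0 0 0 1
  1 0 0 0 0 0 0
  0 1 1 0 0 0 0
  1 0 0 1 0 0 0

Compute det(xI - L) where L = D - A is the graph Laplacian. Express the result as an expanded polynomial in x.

x^7 - 12x^6 + 55x^5 - 118x^4 + 114x^3 - 36x^2

Each diagonal entry of L is the vertex degree and each off-diagonal entry is -1 where an edge is present, 0 otherwise; in the order [a, b, c, d, e, f, g] the diagonal is [2, 2, 2, 1, 1, 2, 2]. L has integer entries, so p(x) = det(xI - L) has integer coefficients. Expanding the determinant yields x^7 - 12x^6 + 55x^5 - 118x^4 + 114x^3 - 36x^2. Since p(0) = det(-L) = 0, x divides p(x). The eigenvalues sum to 12, which equals trace(L) = 2|E|.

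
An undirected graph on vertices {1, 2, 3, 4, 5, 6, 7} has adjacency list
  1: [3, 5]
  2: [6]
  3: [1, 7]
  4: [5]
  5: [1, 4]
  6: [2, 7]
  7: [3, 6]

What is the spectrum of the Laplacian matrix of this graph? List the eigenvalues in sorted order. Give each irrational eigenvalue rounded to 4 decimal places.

[0, 0.1981, 0.7530, 1.5550, 2.4450, 3.2470, 3.8019]

Reading degrees in the order [1, 2, 3, 4, 5, 6, 7] gives [2, 1, 2, 1, 2, 2, 2]; set D = diag(2, 1, 2, 1, 2, 2, 2) and form L = D - A. The multiplicity of 0 as a Laplacian eigenvalue equals the number of connected components. By the matrix-tree theorem the graph has (1/7) * product of the nonzero eigenvalues = 1 spanning tree. The eigenvalues sum to 12, which equals trace(L) = 2|E|.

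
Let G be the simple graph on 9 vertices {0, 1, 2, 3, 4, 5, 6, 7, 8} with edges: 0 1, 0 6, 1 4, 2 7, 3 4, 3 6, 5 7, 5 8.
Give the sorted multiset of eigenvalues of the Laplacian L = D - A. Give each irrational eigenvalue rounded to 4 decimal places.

[0, 0, 0.5858, 1.3820, 1.3820, 2, 3.4142, 3.6180, 3.6180]

With the vertex order [0, 1, 2, 3, 4, 5, 6, 7, 8], the degrees are [2, 2, 1, 2, 2, 2, 2, 2, 1], giving D = diag(2, 2, 1, 2, 2, 2, 2, 2, 1) and L = D - A. The multiplicity of 0 as a Laplacian eigenvalue equals the number of connected components. The 2 zero eigenvalues correspond to the 2 connected components. The largest eigenvalue, 3.6180, is at most the vertex count 9.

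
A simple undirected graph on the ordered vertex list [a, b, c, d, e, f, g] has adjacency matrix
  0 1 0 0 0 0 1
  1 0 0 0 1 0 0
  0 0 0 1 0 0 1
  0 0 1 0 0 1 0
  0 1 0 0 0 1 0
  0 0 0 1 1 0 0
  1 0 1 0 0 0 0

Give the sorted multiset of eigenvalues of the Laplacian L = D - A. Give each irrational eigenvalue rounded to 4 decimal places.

[0, 0.7530, 0.7530, 2.4450, 2.4450, 3.8019, 3.8019]

Each diagonal entry of L is the vertex degree and each off-diagonal entry is -1 where an edge is present, 0 otherwise; in the order [a, b, c, d, e, f, g] the diagonal is [2, 2, 2, 2, 2, 2, 2]. Since every row of L sums to 0, the all-ones vector is in the kernel and 0 is an eigenvalue.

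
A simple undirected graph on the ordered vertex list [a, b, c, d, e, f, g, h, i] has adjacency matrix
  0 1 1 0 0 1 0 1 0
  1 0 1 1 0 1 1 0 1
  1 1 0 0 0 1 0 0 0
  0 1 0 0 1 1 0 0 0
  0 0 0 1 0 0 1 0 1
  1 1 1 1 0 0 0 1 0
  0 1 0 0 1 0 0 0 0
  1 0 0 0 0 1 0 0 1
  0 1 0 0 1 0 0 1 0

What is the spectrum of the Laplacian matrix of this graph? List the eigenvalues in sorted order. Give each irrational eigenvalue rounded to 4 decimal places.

[0, 1.2816, 2.1625, 2.5076, 3.3824, 4.2573, 4.9630, 6.0887, 7.3569]

With the vertex order [a, b, c, d, e, f, g, h, i], the degrees are [4, 6, 3, 3, 3, 5, 2, 3, 3], giving D = diag(4, 6, 3, 3, 3, 5, 2, 3, 3) and L = D - A. Since every row of L sums to 0, the all-ones vector is in the kernel and 0 is an eigenvalue. The single zero eigenvalue shows the graph is connected. There is one zero in the spectrum, matching the 1 component.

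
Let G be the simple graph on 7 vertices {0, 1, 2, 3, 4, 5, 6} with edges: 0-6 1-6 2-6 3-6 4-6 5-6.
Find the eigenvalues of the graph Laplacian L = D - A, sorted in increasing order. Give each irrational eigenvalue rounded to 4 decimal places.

Reading degrees in the order [0, 1, 2, 3, 4, 5, 6] gives [1, 1, 1, 1, 1, 1, 6]; set D = diag(1, 1, 1, 1, 1, 1, 6) and form L = D - A. Diagonalising L (or applying a numerical eigensolver to the 7x7 matrix) gives the spectrum above. The largest eigenvalue, 7, is at most the vertex count 7. The eigenvalues sum to 12, which equals trace(L) = 2|E|.

[0, 1, 1, 1, 1, 1, 7]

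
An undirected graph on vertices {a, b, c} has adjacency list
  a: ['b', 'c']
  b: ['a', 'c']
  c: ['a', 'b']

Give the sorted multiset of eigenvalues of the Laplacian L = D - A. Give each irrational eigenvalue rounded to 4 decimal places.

Each diagonal entry of L is the vertex degree and each off-diagonal entry is -1 where an edge is present, 0 otherwise; in the order [a, b, c] the diagonal is [2, 2, 2]. Diagonalising L (or applying a numerical eigensolver to the 3x3 matrix) gives the spectrum above. The single zero eigenvalue shows the graph is connected.

[0, 3, 3]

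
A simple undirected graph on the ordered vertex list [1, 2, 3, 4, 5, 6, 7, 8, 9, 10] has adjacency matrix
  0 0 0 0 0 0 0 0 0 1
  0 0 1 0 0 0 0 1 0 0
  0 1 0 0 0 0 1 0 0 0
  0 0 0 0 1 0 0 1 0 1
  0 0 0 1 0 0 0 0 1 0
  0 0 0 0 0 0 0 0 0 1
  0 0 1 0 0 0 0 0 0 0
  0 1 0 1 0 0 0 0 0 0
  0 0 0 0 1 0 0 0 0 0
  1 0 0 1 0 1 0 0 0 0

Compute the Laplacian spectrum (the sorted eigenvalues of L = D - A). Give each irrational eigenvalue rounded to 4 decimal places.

Reading degrees in the order [1, 2, 3, 4, 5, 6, 7, 8, 9, 10] gives [1, 2, 2, 3, 2, 1, 1, 2, 1, 3]; set D = diag(1, 2, 2, 3, 2, 1, 1, 2, 1, 3) and form L = D - A. The multiplicity of 0 as a Laplacian eigenvalue equals the number of connected components. The single zero eigenvalue shows the graph is connected. By the matrix-tree theorem the graph has (1/10) * product of the nonzero eigenvalues = 1 spanning tree.

[0, 0.1566, 0.3280, 0.8452, 1, 1.7534, 2.4520, 3.1820, 3.5756, 4.7070]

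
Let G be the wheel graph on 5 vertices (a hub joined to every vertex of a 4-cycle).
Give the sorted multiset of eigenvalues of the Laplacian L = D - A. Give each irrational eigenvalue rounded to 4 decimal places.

[0, 3, 3, 5, 5]

The graph has 5 vertices and degree multiset [4, 3, 3, 3, 3]; D is the diagonal matrix of degrees and L = D - A. Diagonalising L (or applying a numerical eigensolver to the 5x5 matrix) gives the spectrum above. The eigenvalues sum to 16, which equals trace(L) = 2|E|.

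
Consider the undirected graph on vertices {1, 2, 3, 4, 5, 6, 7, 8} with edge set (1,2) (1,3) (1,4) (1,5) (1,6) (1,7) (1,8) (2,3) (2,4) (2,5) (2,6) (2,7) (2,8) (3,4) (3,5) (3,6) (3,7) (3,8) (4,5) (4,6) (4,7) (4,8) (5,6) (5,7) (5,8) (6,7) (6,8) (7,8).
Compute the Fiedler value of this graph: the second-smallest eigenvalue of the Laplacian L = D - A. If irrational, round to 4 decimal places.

8

Each diagonal entry of L is the vertex degree and each off-diagonal entry is -1 where an edge is present, 0 otherwise; in the order [1, 2, 3, 4, 5, 6, 7, 8] the diagonal is [7, 7, 7, 7, 7, 7, 7, 7]. Computing the eigenvalues of L and sorting gives [0, 8, 8, 8, 8, 8, 8, 8]. The Fiedler value lambda_2 = 8 is strictly positive, so the graph is connected. The eigenvalues sum to 56, which equals trace(L) = 2|E|. There is one zero in the spectrum, matching the 1 component.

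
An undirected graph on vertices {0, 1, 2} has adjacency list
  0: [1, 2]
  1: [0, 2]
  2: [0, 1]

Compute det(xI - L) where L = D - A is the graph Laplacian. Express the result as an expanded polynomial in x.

With the vertex order [0, 1, 2], the degrees are [2, 2, 2], giving D = diag(2, 2, 2) and L = D - A. L has integer entries, so p(x) = det(xI - L) has integer coefficients. Expanding the determinant yields x^3 - 6x^2 + 9x. The constant term is 0 because L is singular (the all-ones vector lies in its kernel). There is one zero in the spectrum, matching the 1 component. By the matrix-tree theorem the graph has (1/3) * product of the nonzero eigenvalues = 3 spanning trees.

x^3 - 6x^2 + 9x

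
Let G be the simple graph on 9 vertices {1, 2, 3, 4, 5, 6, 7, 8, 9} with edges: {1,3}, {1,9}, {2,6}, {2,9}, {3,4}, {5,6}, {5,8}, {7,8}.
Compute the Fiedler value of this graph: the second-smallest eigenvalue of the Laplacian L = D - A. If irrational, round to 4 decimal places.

0.1206

With the vertex order [1, 2, 3, 4, 5, 6, 7, 8, 9], the degrees are [2, 2, 2, 1, 2, 2, 1, 2, 2], giving D = diag(2, 2, 2, 1, 2, 2, 1, 2, 2) and L = D - A. The smallest Laplacian eigenvalue is always 0. The next one, lambda_2 = 0.1206, measures how hard the graph is to disconnect: larger values mean better connectivity. The largest eigenvalue, 3.8794, is at most the vertex count 9.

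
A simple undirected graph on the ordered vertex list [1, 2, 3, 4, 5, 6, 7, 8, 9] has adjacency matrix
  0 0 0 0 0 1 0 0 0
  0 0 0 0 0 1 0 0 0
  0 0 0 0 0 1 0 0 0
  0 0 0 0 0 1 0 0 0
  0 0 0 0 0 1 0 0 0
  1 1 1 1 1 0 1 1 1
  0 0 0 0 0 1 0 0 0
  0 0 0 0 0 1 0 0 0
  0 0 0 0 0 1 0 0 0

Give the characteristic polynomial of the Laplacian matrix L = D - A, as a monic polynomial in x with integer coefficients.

x^9 - 16x^8 + 84x^7 - 224x^6 + 350x^5 - 336x^4 + 196x^3 - 64x^2 + 9x

Reading degrees in the order [1, 2, 3, 4, 5, 6, 7, 8, 9] gives [1, 1, 1, 1, 1, 8, 1, 1, 1]; set D = diag(1, 1, 1, 1, 1, 8, 1, 1, 1) and form L = D - A. The eigenvalues of L are [0, 1, 1, 1, 1, 1, 1, 1, 9]; the characteristic polynomial is the product of (x - lambda_i), which multiplies out to x^9 - 16x^8 + 84x^7 - 224x^6 + 350x^5 - 336x^4 + 196x^3 - 64x^2 + 9x. The coefficient of x^8 equals -trace(L) = -16, matching the sum of degrees. The eigenvalues sum to 16, which equals trace(L) = 2|E|.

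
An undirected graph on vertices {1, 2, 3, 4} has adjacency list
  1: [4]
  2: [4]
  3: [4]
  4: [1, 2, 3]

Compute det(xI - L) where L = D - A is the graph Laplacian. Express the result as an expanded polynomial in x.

Each diagonal entry of L is the vertex degree and each off-diagonal entry is -1 where an edge is present, 0 otherwise; in the order [1, 2, 3, 4] the diagonal is [1, 1, 1, 3]. L has integer entries, so p(x) = det(xI - L) has integer coefficients. Expanding the determinant yields x^4 - 6x^3 + 9x^2 - 4x. Since p(0) = det(-L) = 0, x divides p(x). The largest eigenvalue, 4, is at most the vertex count 4.

x^4 - 6x^3 + 9x^2 - 4x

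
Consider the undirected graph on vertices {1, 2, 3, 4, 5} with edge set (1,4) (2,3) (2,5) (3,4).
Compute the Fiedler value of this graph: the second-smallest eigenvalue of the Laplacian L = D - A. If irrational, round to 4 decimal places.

Each diagonal entry of L is the vertex degree and each off-diagonal entry is -1 where an edge is present, 0 otherwise; in the order [1, 2, 3, 4, 5] the diagonal is [1, 2, 2, 2, 1]. Computing the eigenvalues of L and sorting gives [0, 0.3820, 1.3820, 2.6180, 3.6180]. The Fiedler value lambda_2 = 0.3820 is strictly positive, so the graph is connected. There is one zero in the spectrum, matching the 1 component. The eigenvalues sum to 8, which equals trace(L) = 2|E|.

0.3820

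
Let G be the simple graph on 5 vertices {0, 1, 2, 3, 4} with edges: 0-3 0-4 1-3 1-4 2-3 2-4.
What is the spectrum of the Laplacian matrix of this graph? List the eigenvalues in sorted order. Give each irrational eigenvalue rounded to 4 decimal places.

[0, 2, 2, 3, 5]

With the vertex order [0, 1, 2, 3, 4], the degrees are [2, 2, 2, 3, 3], giving D = diag(2, 2, 2, 3, 3) and L = D - A. L is symmetric positive semidefinite, so every eigenvalue is real and nonnegative. By the matrix-tree theorem the graph has (1/5) * product of the nonzero eigenvalues = 12 spanning trees.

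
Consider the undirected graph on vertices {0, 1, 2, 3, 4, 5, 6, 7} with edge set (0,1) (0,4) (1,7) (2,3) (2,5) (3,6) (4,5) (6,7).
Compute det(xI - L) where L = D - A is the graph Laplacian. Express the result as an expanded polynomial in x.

x^8 - 16x^7 + 104x^6 - 352x^5 + 660x^4 - 672x^3 + 336x^2 - 64x

Reading degrees in the order [0, 1, 2, 3, 4, 5, 6, 7] gives [2, 2, 2, 2, 2, 2, 2, 2]; set D = diag(2, 2, 2, 2, 2, 2, 2, 2) and form L = D - A. L has integer entries, so p(x) = det(xI - L) has integer coefficients. Expanding the determinant yields x^8 - 16x^7 + 104x^6 - 352x^5 + 660x^4 - 672x^3 + 336x^2 - 64x. The coefficient of x^7 equals -trace(L) = -16, matching the sum of degrees. By the matrix-tree theorem the graph has (1/8) * product of the nonzero eigenvalues = 8 spanning trees.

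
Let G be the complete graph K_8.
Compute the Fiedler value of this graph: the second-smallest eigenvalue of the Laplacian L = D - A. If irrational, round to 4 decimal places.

The graph has 8 vertices and degree multiset [7, 7, 7, 7, 7, 7, 7, 7]; D is the diagonal matrix of degrees and L = D - A. The sorted Laplacian eigenvalues are [0, 8, 8, 8, 8, 8, 8, 8]; the algebraic connectivity is the second entry, 8.

8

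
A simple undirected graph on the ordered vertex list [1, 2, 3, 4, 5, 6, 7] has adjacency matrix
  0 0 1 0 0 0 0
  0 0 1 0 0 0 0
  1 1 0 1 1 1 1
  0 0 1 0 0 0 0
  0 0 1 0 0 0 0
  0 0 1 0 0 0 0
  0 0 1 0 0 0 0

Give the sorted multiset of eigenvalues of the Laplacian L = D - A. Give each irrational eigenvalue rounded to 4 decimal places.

With the vertex order [1, 2, 3, 4, 5, 6, 7], the degrees are [1, 1, 6, 1, 1, 1, 1], giving D = diag(1, 1, 6, 1, 1, 1, 1) and L = D - A. Diagonalising L (or applying a numerical eigensolver to the 7x7 matrix) gives the spectrum above. The single zero eigenvalue shows the graph is connected.

[0, 1, 1, 1, 1, 1, 7]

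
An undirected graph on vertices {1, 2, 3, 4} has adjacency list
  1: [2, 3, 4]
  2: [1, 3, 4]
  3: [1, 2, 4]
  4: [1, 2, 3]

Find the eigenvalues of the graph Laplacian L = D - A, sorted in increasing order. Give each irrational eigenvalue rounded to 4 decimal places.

Each diagonal entry of L is the vertex degree and each off-diagonal entry is -1 where an edge is present, 0 otherwise; in the order [1, 2, 3, 4] the diagonal is [3, 3, 3, 3]. Since every row of L sums to 0, the all-ones vector is in the kernel and 0 is an eigenvalue. By the matrix-tree theorem the graph has (1/4) * product of the nonzero eigenvalues = 16 spanning trees.

[0, 4, 4, 4]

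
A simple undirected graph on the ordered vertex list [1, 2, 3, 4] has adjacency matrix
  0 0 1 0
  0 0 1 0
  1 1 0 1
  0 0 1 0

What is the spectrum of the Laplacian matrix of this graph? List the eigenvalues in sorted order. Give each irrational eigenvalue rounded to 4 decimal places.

[0, 1, 1, 4]

Reading degrees in the order [1, 2, 3, 4] gives [1, 1, 3, 1]; set D = diag(1, 1, 3, 1) and form L = D - A. The multiplicity of 0 as a Laplacian eigenvalue equals the number of connected components. The single zero eigenvalue shows the graph is connected. By the matrix-tree theorem the graph has (1/4) * product of the nonzero eigenvalues = 1 spanning tree.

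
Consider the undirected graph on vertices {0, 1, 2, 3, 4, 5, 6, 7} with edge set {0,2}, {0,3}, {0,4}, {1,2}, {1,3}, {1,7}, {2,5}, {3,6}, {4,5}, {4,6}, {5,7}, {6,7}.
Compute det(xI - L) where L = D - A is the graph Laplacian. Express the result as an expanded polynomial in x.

x^8 - 24x^7 + 240x^6 - 1296x^5 + 4080x^4 - 7488x^3 + 7424x^2 - 3072x

Reading degrees in the order [0, 1, 2, 3, 4, 5, 6, 7] gives [3, 3, 3, 3, 3, 3, 3, 3]; set D = diag(3, 3, 3, 3, 3, 3, 3, 3) and form L = D - A. L has integer entries, so p(x) = det(xI - L) has integer coefficients. Expanding the determinant yields x^8 - 24x^7 + 240x^6 - 1296x^5 + 4080x^4 - 7488x^3 + 7424x^2 - 3072x. The constant term is 0 because L is singular (the all-ones vector lies in its kernel). By the matrix-tree theorem the graph has (1/8) * product of the nonzero eigenvalues = 384 spanning trees. The eigenvalues sum to 24, which equals trace(L) = 2|E|.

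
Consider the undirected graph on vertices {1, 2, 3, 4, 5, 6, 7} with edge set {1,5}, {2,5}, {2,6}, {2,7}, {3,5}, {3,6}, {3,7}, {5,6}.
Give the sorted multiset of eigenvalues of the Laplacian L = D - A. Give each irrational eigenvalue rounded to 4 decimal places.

Each diagonal entry of L is the vertex degree and each off-diagonal entry is -1 where an edge is present, 0 otherwise; in the order [1, 2, 3, 4, 5, 6, 7] the diagonal is [1, 3, 3, 0, 4, 3, 2]. Diagonalising L (or applying a numerical eigensolver to the 7x7 matrix) gives the spectrum above. The 2 zero eigenvalues correspond to the 2 connected components. There are 2 zeros in the spectrum, matching the 2 components.

[0, 0, 0.8929, 2.2123, 3, 4.5262, 5.3686]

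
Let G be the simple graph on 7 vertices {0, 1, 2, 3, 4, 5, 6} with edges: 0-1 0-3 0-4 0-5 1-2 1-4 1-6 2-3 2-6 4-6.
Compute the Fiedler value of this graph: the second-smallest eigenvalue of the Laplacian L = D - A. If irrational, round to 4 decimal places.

0.8478

Reading degrees in the order [0, 1, 2, 3, 4, 5, 6] gives [4, 4, 3, 2, 3, 1, 3]; set D = diag(4, 4, 3, 2, 3, 1, 3) and form L = D - A. The sorted Laplacian eigenvalues are [0, 0.8478, 1.7109, 2.8080, 4.1738, 4.8125, 5.6470]; the algebraic connectivity is the second entry, 0.8478. The largest eigenvalue, 5.6470, is at most the vertex count 7. By the matrix-tree theorem the graph has (1/7) * product of the nonzero eigenvalues = 66 spanning trees.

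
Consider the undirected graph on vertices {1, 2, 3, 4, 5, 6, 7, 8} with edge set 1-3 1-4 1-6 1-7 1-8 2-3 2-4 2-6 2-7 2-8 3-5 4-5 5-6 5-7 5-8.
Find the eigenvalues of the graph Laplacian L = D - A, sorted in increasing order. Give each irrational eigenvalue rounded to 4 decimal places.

Reading degrees in the order [1, 2, 3, 4, 5, 6, 7, 8] gives [5, 5, 3, 3, 5, 3, 3, 3]; set D = diag(5, 5, 3, 3, 5, 3, 3, 3) and form L = D - A. Diagonalising L (or applying a numerical eigensolver to the 8x8 matrix) gives the spectrum above. There is one zero in the spectrum, matching the 1 component. The largest eigenvalue, 8, is at most the vertex count 8.

[0, 3, 3, 3, 3, 5, 5, 8]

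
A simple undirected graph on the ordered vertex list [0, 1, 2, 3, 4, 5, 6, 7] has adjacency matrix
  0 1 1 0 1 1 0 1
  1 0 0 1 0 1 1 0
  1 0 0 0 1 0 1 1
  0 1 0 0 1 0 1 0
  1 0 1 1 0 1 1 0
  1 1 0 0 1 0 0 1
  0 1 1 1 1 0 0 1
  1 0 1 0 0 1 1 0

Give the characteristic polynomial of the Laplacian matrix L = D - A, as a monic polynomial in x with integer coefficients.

Reading degrees in the order [0, 1, 2, 3, 4, 5, 6, 7] gives [5, 4, 4, 3, 5, 4, 5, 4]; set D = diag(5, 4, 4, 3, 5, 4, 5, 4) and form L = D - A. Computing det(xI - L) by cofactor expansion (or equivalently via sum-over-permutations) gives x^8 - 34x^7 + 487x^6 - 3806x^5 + 17508x^4 - 47340x^3 + 69547x^2 - 42736x. Since p(0) = det(-L) = 0, x divides p(x). By the matrix-tree theorem the graph has (1/8) * product of the nonzero eigenvalues = 5342 spanning trees. There is one zero in the spectrum, matching the 1 component.

x^8 - 34x^7 + 487x^6 - 3806x^5 + 17508x^4 - 47340x^3 + 69547x^2 - 42736x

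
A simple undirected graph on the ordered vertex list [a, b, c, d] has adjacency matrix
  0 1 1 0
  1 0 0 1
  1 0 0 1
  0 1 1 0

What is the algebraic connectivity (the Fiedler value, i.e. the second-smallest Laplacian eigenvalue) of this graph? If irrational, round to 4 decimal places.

2

Reading degrees in the order [a, b, c, d] gives [2, 2, 2, 2]; set D = diag(2, 2, 2, 2) and form L = D - A. The smallest Laplacian eigenvalue is always 0. The next one, lambda_2 = 2, measures how hard the graph is to disconnect: larger values mean better connectivity. There is one zero in the spectrum, matching the 1 component.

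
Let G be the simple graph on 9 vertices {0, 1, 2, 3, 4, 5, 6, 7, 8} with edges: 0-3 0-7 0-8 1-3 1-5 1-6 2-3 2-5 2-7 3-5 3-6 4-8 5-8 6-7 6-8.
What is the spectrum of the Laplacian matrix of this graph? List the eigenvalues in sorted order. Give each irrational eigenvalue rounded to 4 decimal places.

With the vertex order [0, 1, 2, 3, 4, 5, 6, 7, 8], the degrees are [3, 3, 3, 5, 1, 4, 4, 3, 4], giving D = diag(3, 3, 3, 5, 1, 4, 4, 3, 4) and L = D - A. L is symmetric positive semidefinite, so every eigenvalue is real and nonnegative. The single zero eigenvalue shows the graph is connected. The largest eigenvalue, 6.8987, is at most the vertex count 9. By the matrix-tree theorem the graph has (1/9) * product of the nonzero eigenvalues = 1152 spanning trees.

[0, 0.7979, 2.0905, 2.6163, 3.2163, 4, 4.7805, 5.5999, 6.8987]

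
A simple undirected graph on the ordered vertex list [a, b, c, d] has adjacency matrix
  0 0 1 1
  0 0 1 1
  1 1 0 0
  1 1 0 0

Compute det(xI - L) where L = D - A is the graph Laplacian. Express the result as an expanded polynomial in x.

Each diagonal entry of L is the vertex degree and each off-diagonal entry is -1 where an edge is present, 0 otherwise; in the order [a, b, c, d] the diagonal is [2, 2, 2, 2]. The eigenvalues of L are [0, 2, 2, 4]; the characteristic polynomial is the product of (x - lambda_i), which multiplies out to x^4 - 8x^3 + 20x^2 - 16x. The constant term is 0 because L is singular (the all-ones vector lies in its kernel). The largest eigenvalue, 4, is at most the vertex count 4.

x^4 - 8x^3 + 20x^2 - 16x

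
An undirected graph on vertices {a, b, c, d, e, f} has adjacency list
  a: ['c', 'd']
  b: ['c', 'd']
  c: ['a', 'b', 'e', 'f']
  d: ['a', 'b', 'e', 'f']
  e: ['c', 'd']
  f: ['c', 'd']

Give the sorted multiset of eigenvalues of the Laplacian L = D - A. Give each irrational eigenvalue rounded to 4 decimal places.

[0, 2, 2, 2, 4, 6]

Reading degrees in the order [a, b, c, d, e, f] gives [2, 2, 4, 4, 2, 2]; set D = diag(2, 2, 4, 4, 2, 2) and form L = D - A. Diagonalising L (or applying a numerical eigensolver to the 6x6 matrix) gives the spectrum above. By the matrix-tree theorem the graph has (1/6) * product of the nonzero eigenvalues = 32 spanning trees.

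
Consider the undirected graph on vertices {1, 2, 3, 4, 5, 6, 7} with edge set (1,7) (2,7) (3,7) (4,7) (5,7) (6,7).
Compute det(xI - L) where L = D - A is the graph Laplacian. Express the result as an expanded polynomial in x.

Reading degrees in the order [1, 2, 3, 4, 5, 6, 7] gives [1, 1, 1, 1, 1, 1, 6]; set D = diag(1, 1, 1, 1, 1, 1, 6) and form L = D - A. Computing det(xI - L) by cofactor expansion (or equivalently via sum-over-permutations) gives x^7 - 12x^6 + 45x^5 - 80x^4 + 75x^3 - 36x^2 + 7x. The constant term is 0 because L is singular (the all-ones vector lies in its kernel). By the matrix-tree theorem the graph has (1/7) * product of the nonzero eigenvalues = 1 spanning tree. There is one zero in the spectrum, matching the 1 component.

x^7 - 12x^6 + 45x^5 - 80x^4 + 75x^3 - 36x^2 + 7x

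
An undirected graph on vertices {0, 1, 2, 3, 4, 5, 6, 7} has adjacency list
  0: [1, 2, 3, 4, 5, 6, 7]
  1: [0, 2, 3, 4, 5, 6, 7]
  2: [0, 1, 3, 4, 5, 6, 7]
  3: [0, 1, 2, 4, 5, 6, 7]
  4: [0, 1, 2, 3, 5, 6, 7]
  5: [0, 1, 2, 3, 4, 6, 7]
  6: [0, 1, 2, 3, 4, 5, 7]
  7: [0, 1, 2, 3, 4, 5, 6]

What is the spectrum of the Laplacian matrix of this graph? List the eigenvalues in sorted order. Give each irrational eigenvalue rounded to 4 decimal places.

[0, 8, 8, 8, 8, 8, 8, 8]

Each diagonal entry of L is the vertex degree and each off-diagonal entry is -1 where an edge is present, 0 otherwise; in the order [0, 1, 2, 3, 4, 5, 6, 7] the diagonal is [7, 7, 7, 7, 7, 7, 7, 7]. Since every row of L sums to 0, the all-ones vector is in the kernel and 0 is an eigenvalue. The single zero eigenvalue shows the graph is connected. The largest eigenvalue, 8, is at most the vertex count 8. The eigenvalues sum to 56, which equals trace(L) = 2|E|.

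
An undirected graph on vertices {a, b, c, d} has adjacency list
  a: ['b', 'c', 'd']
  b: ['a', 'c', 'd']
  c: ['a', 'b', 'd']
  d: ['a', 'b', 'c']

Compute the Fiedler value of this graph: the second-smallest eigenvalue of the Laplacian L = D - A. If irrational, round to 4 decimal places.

Reading degrees in the order [a, b, c, d] gives [3, 3, 3, 3]; set D = diag(3, 3, 3, 3) and form L = D - A. Computing the eigenvalues of L and sorting gives [0, 4, 4, 4]. The Fiedler value lambda_2 = 4 is strictly positive, so the graph is connected. The eigenvalues sum to 12, which equals trace(L) = 2|E|. There is one zero in the spectrum, matching the 1 component.

4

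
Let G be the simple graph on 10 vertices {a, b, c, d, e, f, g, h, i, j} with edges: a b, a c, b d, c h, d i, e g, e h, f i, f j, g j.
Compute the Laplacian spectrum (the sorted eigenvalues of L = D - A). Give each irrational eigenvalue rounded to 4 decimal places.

[0, 0.3820, 0.3820, 1.3820, 1.3820, 2.6180, 2.6180, 3.6180, 3.6180, 4]

With the vertex order [a, b, c, d, e, f, g, h, i, j], the degrees are [2, 2, 2, 2, 2, 2, 2, 2, 2, 2], giving D = diag(2, 2, 2, 2, 2, 2, 2, 2, 2, 2) and L = D - A. Since every row of L sums to 0, the all-ones vector is in the kernel and 0 is an eigenvalue. By the matrix-tree theorem the graph has (1/10) * product of the nonzero eigenvalues = 10 spanning trees.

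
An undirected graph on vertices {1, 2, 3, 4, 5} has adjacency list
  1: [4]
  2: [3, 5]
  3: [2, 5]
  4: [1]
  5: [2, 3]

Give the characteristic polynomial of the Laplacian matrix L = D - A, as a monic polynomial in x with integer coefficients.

x^5 - 8x^4 + 21x^3 - 18x^2

With the vertex order [1, 2, 3, 4, 5], the degrees are [1, 2, 2, 1, 2], giving D = diag(1, 2, 2, 1, 2) and L = D - A. L has integer entries, so p(x) = det(xI - L) has integer coefficients. Expanding the determinant yields x^5 - 8x^4 + 21x^3 - 18x^2. The constant term is 0 because L is singular (the all-ones vector lies in its kernel). The eigenvalues sum to 8, which equals trace(L) = 2|E|.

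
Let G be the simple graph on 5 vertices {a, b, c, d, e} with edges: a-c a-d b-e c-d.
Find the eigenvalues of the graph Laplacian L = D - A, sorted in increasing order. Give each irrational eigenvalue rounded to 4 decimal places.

[0, 0, 2, 3, 3]

With the vertex order [a, b, c, d, e], the degrees are [2, 1, 2, 2, 1], giving D = diag(2, 1, 2, 2, 1) and L = D - A. The multiplicity of 0 as a Laplacian eigenvalue equals the number of connected components. The 2 zero eigenvalues correspond to the 2 connected components. The eigenvalues sum to 8, which equals trace(L) = 2|E|.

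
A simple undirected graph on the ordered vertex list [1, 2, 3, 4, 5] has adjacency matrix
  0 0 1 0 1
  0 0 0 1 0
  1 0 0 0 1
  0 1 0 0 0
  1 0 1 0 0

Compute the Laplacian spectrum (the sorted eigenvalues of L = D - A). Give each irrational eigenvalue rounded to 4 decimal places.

With the vertex order [1, 2, 3, 4, 5], the degrees are [2, 1, 2, 1, 2], giving D = diag(2, 1, 2, 1, 2) and L = D - A. Diagonalising L (or applying a numerical eigensolver to the 5x5 matrix) gives the spectrum above. The 2 zero eigenvalues correspond to the 2 connected components. The eigenvalues sum to 8, which equals trace(L) = 2|E|. There are 2 zeros in the spectrum, matching the 2 components.

[0, 0, 2, 3, 3]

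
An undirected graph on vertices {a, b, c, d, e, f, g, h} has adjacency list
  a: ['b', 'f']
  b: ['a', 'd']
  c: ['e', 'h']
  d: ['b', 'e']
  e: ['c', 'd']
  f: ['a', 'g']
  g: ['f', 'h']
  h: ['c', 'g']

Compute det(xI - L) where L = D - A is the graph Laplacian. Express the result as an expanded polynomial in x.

x^8 - 16x^7 + 104x^6 - 352x^5 + 660x^4 - 672x^3 + 336x^2 - 64x

With the vertex order [a, b, c, d, e, f, g, h], the degrees are [2, 2, 2, 2, 2, 2, 2, 2], giving D = diag(2, 2, 2, 2, 2, 2, 2, 2) and L = D - A. Computing det(xI - L) by cofactor expansion (or equivalently via sum-over-permutations) gives x^8 - 16x^7 + 104x^6 - 352x^5 + 660x^4 - 672x^3 + 336x^2 - 64x. The constant term is 0 because L is singular (the all-ones vector lies in its kernel). The eigenvalues sum to 16, which equals trace(L) = 2|E|. By the matrix-tree theorem the graph has (1/8) * product of the nonzero eigenvalues = 8 spanning trees.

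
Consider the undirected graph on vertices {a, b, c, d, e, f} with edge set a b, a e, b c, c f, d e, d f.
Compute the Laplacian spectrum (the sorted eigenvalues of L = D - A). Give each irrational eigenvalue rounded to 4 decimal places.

With the vertex order [a, b, c, d, e, f], the degrees are [2, 2, 2, 2, 2, 2], giving D = diag(2, 2, 2, 2, 2, 2) and L = D - A. Since every row of L sums to 0, the all-ones vector is in the kernel and 0 is an eigenvalue. There is one zero in the spectrum, matching the 1 component.

[0, 1, 1, 3, 3, 4]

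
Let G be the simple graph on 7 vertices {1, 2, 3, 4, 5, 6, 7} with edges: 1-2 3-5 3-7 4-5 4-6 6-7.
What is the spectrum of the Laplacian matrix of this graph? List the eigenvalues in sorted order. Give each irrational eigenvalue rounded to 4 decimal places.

[0, 0, 1.3820, 1.3820, 2, 3.6180, 3.6180]

With the vertex order [1, 2, 3, 4, 5, 6, 7], the degrees are [1, 1, 2, 2, 2, 2, 2], giving D = diag(1, 1, 2, 2, 2, 2, 2) and L = D - A. L is symmetric positive semidefinite, so every eigenvalue is real and nonnegative. The 2 zero eigenvalues correspond to the 2 connected components. The largest eigenvalue, 3.6180, is at most the vertex count 7.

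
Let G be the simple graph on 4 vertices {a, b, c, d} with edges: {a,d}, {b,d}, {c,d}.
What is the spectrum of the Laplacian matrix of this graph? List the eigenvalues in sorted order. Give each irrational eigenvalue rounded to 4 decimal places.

[0, 1, 1, 4]

With the vertex order [a, b, c, d], the degrees are [1, 1, 1, 3], giving D = diag(1, 1, 1, 3) and L = D - A. Since every row of L sums to 0, the all-ones vector is in the kernel and 0 is an eigenvalue. By the matrix-tree theorem the graph has (1/4) * product of the nonzero eigenvalues = 1 spanning tree.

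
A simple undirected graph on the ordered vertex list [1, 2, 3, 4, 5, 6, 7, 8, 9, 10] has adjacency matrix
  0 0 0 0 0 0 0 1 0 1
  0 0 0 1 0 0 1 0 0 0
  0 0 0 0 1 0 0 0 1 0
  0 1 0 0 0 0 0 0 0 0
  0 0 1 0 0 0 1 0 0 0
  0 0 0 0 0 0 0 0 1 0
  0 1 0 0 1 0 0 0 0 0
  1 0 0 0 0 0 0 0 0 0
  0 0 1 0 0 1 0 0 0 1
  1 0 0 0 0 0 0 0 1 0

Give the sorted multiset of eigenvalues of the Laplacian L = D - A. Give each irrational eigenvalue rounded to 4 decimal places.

Reading degrees in the order [1, 2, 3, 4, 5, 6, 7, 8, 9, 10] gives [2, 2, 2, 1, 2, 1, 2, 1, 3, 2]; set D = diag(2, 2, 2, 1, 2, 1, 2, 1, 3, 2) and form L = D - A. Diagonalising L (or applying a numerical eigensolver to the 10x10 matrix) gives the spectrum above.

[0, 0.1172, 0.3820, 0.7586, 1.3820, 1.6674, 2.6180, 3.0846, 3.6180, 4.3721]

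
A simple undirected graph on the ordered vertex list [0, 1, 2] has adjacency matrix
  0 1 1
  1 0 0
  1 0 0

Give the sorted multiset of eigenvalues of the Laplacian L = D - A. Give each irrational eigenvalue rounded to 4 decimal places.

Each diagonal entry of L is the vertex degree and each off-diagonal entry is -1 where an edge is present, 0 otherwise; in the order [0, 1, 2] the diagonal is [2, 1, 1]. L is symmetric positive semidefinite, so every eigenvalue is real and nonnegative.

[0, 1, 3]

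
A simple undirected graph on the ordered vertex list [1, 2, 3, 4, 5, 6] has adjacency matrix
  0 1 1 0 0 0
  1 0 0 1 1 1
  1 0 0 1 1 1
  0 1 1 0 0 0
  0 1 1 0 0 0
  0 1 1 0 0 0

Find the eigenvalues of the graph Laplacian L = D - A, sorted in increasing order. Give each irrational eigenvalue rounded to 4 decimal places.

[0, 2, 2, 2, 4, 6]

Each diagonal entry of L is the vertex degree and each off-diagonal entry is -1 where an edge is present, 0 otherwise; in the order [1, 2, 3, 4, 5, 6] the diagonal is [2, 4, 4, 2, 2, 2]. L is symmetric positive semidefinite, so every eigenvalue is real and nonnegative. The single zero eigenvalue shows the graph is connected. The eigenvalues sum to 16, which equals trace(L) = 2|E|. There is one zero in the spectrum, matching the 1 component.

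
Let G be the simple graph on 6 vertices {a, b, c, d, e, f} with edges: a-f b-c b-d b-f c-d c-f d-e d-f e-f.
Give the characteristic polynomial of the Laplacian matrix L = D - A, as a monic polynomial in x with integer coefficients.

With the vertex order [a, b, c, d, e, f], the degrees are [1, 3, 3, 4, 2, 5], giving D = diag(1, 3, 3, 4, 2, 5) and L = D - A. L has integer entries, so p(x) = det(xI - L) has integer coefficients. Expanding the determinant yields x^6 - 18x^5 + 121x^4 - 372x^3 + 508x^2 - 240x. The coefficient of x^5 equals -trace(L) = -18, matching the sum of degrees. There is one zero in the spectrum, matching the 1 component.

x^6 - 18x^5 + 121x^4 - 372x^3 + 508x^2 - 240x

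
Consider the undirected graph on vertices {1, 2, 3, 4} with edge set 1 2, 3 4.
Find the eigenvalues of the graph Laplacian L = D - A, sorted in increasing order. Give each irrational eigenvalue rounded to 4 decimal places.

With the vertex order [1, 2, 3, 4], the degrees are [1, 1, 1, 1], giving D = diag(1, 1, 1, 1) and L = D - A. Diagonalising L (or applying a numerical eigensolver to the 4x4 matrix) gives the spectrum above. The 2 zero eigenvalues correspond to the 2 connected components. There are 2 zeros in the spectrum, matching the 2 components.

[0, 0, 2, 2]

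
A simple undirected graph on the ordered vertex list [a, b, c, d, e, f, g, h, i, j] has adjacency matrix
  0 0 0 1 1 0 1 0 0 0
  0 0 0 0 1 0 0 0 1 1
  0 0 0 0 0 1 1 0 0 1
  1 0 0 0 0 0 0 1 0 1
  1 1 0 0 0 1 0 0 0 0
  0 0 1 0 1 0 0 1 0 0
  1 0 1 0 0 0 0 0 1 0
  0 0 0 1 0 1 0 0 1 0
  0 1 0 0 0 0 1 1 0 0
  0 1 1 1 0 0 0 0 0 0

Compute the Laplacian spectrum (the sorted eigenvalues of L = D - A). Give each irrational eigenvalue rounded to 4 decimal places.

With the vertex order [a, b, c, d, e, f, g, h, i, j], the degrees are [3, 3, 3, 3, 3, 3, 3, 3, 3, 3], giving D = diag(3, 3, 3, 3, 3, 3, 3, 3, 3, 3) and L = D - A. Since every row of L sums to 0, the all-ones vector is in the kernel and 0 is an eigenvalue. The single zero eigenvalue shows the graph is connected. By the matrix-tree theorem the graph has (1/10) * product of the nonzero eigenvalues = 2000 spanning trees. The eigenvalues sum to 30, which equals trace(L) = 2|E|.

[0, 2, 2, 2, 2, 2, 5, 5, 5, 5]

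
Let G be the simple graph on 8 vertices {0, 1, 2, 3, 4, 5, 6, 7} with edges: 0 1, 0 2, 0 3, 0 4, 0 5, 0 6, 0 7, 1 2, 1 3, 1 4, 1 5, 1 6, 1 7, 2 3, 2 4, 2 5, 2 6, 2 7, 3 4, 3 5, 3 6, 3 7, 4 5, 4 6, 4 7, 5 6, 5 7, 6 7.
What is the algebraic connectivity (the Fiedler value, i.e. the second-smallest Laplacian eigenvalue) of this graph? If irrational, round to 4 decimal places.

Each diagonal entry of L is the vertex degree and each off-diagonal entry is -1 where an edge is present, 0 otherwise; in the order [0, 1, 2, 3, 4, 5, 6, 7] the diagonal is [7, 7, 7, 7, 7, 7, 7, 7]. Computing the eigenvalues of L and sorting gives [0, 8, 8, 8, 8, 8, 8, 8]. The Fiedler value lambda_2 = 8 is strictly positive, so the graph is connected.

8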